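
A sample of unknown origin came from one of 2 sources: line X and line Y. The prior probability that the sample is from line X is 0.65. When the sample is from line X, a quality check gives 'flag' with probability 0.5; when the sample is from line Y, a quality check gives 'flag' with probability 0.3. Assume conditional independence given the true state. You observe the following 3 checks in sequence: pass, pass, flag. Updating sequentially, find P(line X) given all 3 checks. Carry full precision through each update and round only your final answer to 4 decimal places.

0.6123

Each posterior becomes the prior for the next update.
After 'pass': P(line X) = 0.5·0.6500 / (0.5·0.6500 + 0.7·0.3500) ≈ 0.5702
After 'pass': P(line X) = 0.5·0.5702 / (0.5·0.5702 + 0.7·0.4298) ≈ 0.4865
After 'flag': P(line X) = 0.5·0.4865 / (0.5·0.4865 + 0.3·0.5135) ≈ 0.6123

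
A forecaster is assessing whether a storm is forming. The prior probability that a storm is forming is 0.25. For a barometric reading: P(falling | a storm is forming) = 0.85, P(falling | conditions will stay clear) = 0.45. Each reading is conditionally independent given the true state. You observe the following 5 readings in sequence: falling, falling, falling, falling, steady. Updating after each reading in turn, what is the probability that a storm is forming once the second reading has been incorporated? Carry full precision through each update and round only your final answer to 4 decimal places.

0.5432

After 'falling': P(storm) = 0.85·0.2500 / (0.85·0.2500 + 0.45·0.7500) ≈ 0.3864
After 'falling': P(storm) = 0.85·0.3864 / (0.85·0.3864 + 0.45·0.6136) ≈ 0.5432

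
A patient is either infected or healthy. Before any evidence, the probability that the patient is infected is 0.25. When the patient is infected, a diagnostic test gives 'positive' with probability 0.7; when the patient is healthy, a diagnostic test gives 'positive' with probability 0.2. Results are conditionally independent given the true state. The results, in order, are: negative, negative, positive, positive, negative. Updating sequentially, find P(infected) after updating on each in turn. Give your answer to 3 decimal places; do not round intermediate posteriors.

Apply Bayes' rule sequentially, carrying P(infected) forward.
After 'negative': P(infected) = 0.3·0.2500 / (0.3·0.2500 + 0.8·0.7500) ≈ 0.1111
After 'negative': P(infected) = 0.3·0.1111 / (0.3·0.1111 + 0.8·0.8889) ≈ 0.0448
After 'positive': P(infected) = 0.7·0.0448 / (0.7·0.0448 + 0.2·0.9552) ≈ 0.1409
After 'positive': P(infected) = 0.7·0.1409 / (0.7·0.1409 + 0.2·0.8591) ≈ 0.3648
After 'negative': P(infected) = 0.3·0.3648 / (0.3·0.3648 + 0.8·0.6352) ≈ 0.1772

0.177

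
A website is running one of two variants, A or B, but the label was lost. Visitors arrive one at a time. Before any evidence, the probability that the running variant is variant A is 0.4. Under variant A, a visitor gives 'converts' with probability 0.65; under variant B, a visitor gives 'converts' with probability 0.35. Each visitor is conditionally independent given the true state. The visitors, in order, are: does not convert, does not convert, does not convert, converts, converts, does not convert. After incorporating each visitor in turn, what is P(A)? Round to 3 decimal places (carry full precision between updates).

0.162

Apply Bayes' rule sequentially, carrying P(A) forward.
After 'does not convert': P(A) = 0.35·0.4000 / (0.35·0.4000 + 0.65·0.6000) ≈ 0.2642
After 'does not convert': P(A) = 0.35·0.2642 / (0.35·0.2642 + 0.65·0.7358) ≈ 0.1620
After 'does not convert': P(A) = 0.35·0.1620 / (0.35·0.1620 + 0.65·0.8380) ≈ 0.0943
After 'converts': P(A) = 0.65·0.0943 / (0.65·0.0943 + 0.35·0.9057) ≈ 0.1620
After 'converts': P(A) = 0.65·0.1620 / (0.65·0.1620 + 0.35·0.8380) ≈ 0.2642
After 'does not convert': P(A) = 0.35·0.2642 / (0.35·0.2642 + 0.65·0.7358) ≈ 0.1620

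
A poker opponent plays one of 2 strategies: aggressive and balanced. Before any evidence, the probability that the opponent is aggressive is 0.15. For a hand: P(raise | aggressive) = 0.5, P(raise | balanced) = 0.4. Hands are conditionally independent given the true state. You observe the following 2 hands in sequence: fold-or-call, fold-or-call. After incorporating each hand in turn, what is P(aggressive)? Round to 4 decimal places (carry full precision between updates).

After 'fold-or-call': P(aggressive) = 0.5·0.1500 / (0.5·0.1500 + 0.6·0.8500) ≈ 0.1282
After 'fold-or-call': P(aggressive) = 0.5·0.1282 / (0.5·0.1282 + 0.6·0.8718) ≈ 0.1092

0.1092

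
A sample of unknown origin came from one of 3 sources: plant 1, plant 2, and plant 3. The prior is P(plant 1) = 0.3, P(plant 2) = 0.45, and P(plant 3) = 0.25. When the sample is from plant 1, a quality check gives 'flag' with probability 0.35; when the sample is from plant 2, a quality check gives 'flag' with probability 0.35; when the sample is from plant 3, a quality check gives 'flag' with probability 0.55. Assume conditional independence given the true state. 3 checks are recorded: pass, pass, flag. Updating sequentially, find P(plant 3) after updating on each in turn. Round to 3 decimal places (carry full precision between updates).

0.201

After 'pass': normaliser = 0.65·0.3000 + 0.65·0.4500 + 0.45·0.2500; P(plant 1) ≈ 0.3250, P(plant 2) ≈ 0.4875, P(plant 3) ≈ 0.1875
After 'pass': normaliser = 0.65·0.3250 + 0.65·0.4875 + 0.45·0.1875; P(plant 1) ≈ 0.3449, P(plant 2) ≈ 0.5173, P(plant 3) ≈ 0.1378
After 'flag': normaliser = 0.35·0.3449 + 0.35·0.5173 + 0.55·0.1378; P(plant 1) ≈ 0.3197, P(plant 2) ≈ 0.4796, P(plant 3) ≈ 0.2007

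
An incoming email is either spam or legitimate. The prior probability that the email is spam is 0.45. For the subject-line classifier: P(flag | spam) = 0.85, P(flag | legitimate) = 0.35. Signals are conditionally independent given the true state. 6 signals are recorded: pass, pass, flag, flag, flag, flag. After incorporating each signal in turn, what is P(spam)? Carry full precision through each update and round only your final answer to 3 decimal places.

0.602

After 'pass': P(spam) = 0.15·0.4500 / (0.15·0.4500 + 0.65·0.5500) ≈ 0.1588
After 'pass': P(spam) = 0.15·0.1588 / (0.15·0.1588 + 0.65·0.8412) ≈ 0.0418
After 'flag': P(spam) = 0.85·0.0418 / (0.85·0.0418 + 0.35·0.9582) ≈ 0.0957
After 'flag': P(spam) = 0.85·0.0957 / (0.85·0.0957 + 0.35·0.9043) ≈ 0.2044
After 'flag': P(spam) = 0.85·0.2044 / (0.85·0.2044 + 0.35·0.7956) ≈ 0.3843
After 'flag': P(spam) = 0.85·0.3843 / (0.85·0.3843 + 0.35·0.6157) ≈ 0.6025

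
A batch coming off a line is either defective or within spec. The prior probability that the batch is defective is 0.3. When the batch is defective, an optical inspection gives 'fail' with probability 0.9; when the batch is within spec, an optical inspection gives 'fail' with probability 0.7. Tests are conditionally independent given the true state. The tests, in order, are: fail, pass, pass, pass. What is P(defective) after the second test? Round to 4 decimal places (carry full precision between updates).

0.1552

After 'fail': P(defective) = 0.9·0.3000 / (0.9·0.3000 + 0.7·0.7000) ≈ 0.3553
After 'pass': P(defective) = 0.1·0.3553 / (0.1·0.3553 + 0.3·0.6447) ≈ 0.1552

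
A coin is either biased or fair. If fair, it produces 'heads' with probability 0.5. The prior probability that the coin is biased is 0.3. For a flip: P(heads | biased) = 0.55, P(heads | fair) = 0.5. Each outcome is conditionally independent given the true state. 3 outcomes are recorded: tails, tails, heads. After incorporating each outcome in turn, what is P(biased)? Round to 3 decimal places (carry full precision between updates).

0.276

After 'tails': P(biased) = 0.45·0.3000 / (0.45·0.3000 + 0.5·0.7000) ≈ 0.2784
After 'tails': P(biased) = 0.45·0.2784 / (0.45·0.2784 + 0.5·0.7216) ≈ 0.2577
After 'heads': P(biased) = 0.55·0.2577 / (0.55·0.2577 + 0.5·0.7423) ≈ 0.2763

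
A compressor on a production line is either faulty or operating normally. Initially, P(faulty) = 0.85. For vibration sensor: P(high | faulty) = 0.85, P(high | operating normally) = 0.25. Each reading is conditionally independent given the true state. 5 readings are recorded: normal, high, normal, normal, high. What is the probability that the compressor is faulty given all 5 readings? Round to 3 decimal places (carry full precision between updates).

0.344

After 'normal': P(faulty) = 0.15·0.8500 / (0.15·0.8500 + 0.75·0.1500) ≈ 0.5312
After 'high': P(faulty) = 0.85·0.5312 / (0.85·0.5312 + 0.25·0.4688) ≈ 0.7940
After 'normal': P(faulty) = 0.15·0.7940 / (0.15·0.7940 + 0.75·0.2060) ≈ 0.4352
After 'normal': P(faulty) = 0.15·0.4352 / (0.15·0.4352 + 0.75·0.5648) ≈ 0.1335
After 'high': P(faulty) = 0.85·0.1335 / (0.85·0.1335 + 0.25·0.8665) ≈ 0.3439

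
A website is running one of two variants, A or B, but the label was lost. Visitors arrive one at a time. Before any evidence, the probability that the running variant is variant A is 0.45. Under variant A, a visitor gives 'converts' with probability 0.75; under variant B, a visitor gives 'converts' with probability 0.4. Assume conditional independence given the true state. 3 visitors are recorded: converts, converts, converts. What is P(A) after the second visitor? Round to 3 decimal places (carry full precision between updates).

After 'converts': P(A) = 0.75·0.4500 / (0.75·0.4500 + 0.4·0.5500) ≈ 0.6054
After 'converts': P(A) = 0.75·0.6054 / (0.75·0.6054 + 0.4·0.3946) ≈ 0.7420

0.742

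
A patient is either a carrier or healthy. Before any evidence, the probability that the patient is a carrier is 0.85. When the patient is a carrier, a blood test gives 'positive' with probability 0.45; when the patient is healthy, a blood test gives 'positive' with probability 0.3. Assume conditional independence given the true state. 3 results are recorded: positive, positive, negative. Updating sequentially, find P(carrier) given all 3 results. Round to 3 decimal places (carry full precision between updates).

0.909

Apply Bayes' rule sequentially, carrying P(carrier) forward.
After 'positive': P(carrier) = 0.45·0.8500 / (0.45·0.8500 + 0.3·0.1500) ≈ 0.8947
After 'positive': P(carrier) = 0.45·0.8947 / (0.45·0.8947 + 0.3·0.1053) ≈ 0.9273
After 'negative': P(carrier) = 0.55·0.9273 / (0.55·0.9273 + 0.7·0.0727) ≈ 0.9092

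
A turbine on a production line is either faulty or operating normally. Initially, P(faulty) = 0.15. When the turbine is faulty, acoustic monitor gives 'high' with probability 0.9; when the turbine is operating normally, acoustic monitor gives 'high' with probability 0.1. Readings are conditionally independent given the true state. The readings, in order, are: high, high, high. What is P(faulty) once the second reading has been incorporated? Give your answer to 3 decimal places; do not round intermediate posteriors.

Apply Bayes' rule sequentially, carrying P(faulty) forward.
After 'high': P(faulty) = 0.9·0.1500 / (0.9·0.1500 + 0.1·0.8500) ≈ 0.6136
After 'high': P(faulty) = 0.9·0.6136 / (0.9·0.6136 + 0.1·0.3864) ≈ 0.9346

0.935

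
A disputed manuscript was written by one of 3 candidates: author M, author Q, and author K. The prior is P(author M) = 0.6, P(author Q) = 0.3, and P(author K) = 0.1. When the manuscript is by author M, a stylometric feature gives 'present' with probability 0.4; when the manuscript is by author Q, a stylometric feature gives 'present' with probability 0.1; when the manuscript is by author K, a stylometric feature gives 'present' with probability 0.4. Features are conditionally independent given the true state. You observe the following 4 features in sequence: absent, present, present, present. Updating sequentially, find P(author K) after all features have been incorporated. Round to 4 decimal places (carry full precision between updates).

After 'absent': normaliser = 0.6·0.6000 + 0.9·0.3000 + 0.6·0.1000; P(author M) ≈ 0.5217, P(author Q) ≈ 0.3913, P(author K) ≈ 0.0870
After 'present': normaliser = 0.4·0.5217 + 0.1·0.3913 + 0.4·0.0870; P(author M) ≈ 0.7385, P(author Q) ≈ 0.1385, P(author K) ≈ 0.1231
After 'present': normaliser = 0.4·0.7385 + 0.1·0.1385 + 0.4·0.1231; P(author M) ≈ 0.8240, P(author Q) ≈ 0.0386, P(author K) ≈ 0.1373
After 'present': normaliser = 0.4·0.8240 + 0.1·0.0386 + 0.4·0.1373; P(author M) ≈ 0.8486, P(author Q) ≈ 0.0099, P(author K) ≈ 0.1414

0.1414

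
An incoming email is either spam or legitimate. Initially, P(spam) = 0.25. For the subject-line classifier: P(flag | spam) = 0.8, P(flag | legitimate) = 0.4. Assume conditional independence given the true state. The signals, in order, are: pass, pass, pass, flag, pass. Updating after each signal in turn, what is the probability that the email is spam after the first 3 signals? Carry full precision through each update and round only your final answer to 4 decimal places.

After 'pass': P(spam) = 0.2·0.2500 / (0.2·0.2500 + 0.6·0.7500) ≈ 0.1000
After 'pass': P(spam) = 0.2·0.1000 / (0.2·0.1000 + 0.6·0.9000) ≈ 0.0357
After 'pass': P(spam) = 0.2·0.0357 / (0.2·0.0357 + 0.6·0.9643) ≈ 0.0122

0.0122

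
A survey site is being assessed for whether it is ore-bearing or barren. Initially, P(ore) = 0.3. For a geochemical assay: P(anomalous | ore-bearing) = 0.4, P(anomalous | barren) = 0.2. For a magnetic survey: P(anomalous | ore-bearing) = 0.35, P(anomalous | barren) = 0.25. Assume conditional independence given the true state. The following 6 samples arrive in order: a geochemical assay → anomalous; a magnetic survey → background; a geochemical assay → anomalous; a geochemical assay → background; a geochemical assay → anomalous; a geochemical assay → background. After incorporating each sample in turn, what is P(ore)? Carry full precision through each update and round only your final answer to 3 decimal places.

After a geochemical assay='anomalous': P(ore) = 0.4·0.3000 / (0.4·0.3000 + 0.2·0.7000) ≈ 0.4615
After a magnetic survey='background': P(ore) = 0.65·0.4615 / (0.65·0.4615 + 0.75·0.5385) ≈ 0.4262
After a geochemical assay='anomalous': P(ore) = 0.4·0.4262 / (0.4·0.4262 + 0.2·0.5738) ≈ 0.5977
After a geochemical assay='background': P(ore) = 0.6·0.5977 / (0.6·0.5977 + 0.8·0.4023) ≈ 0.5270
After a geochemical assay='anomalous': P(ore) = 0.4·0.5270 / (0.4·0.5270 + 0.2·0.4730) ≈ 0.6903
After a geochemical assay='background': P(ore) = 0.6·0.6903 / (0.6·0.6903 + 0.8·0.3097) ≈ 0.6257

0.626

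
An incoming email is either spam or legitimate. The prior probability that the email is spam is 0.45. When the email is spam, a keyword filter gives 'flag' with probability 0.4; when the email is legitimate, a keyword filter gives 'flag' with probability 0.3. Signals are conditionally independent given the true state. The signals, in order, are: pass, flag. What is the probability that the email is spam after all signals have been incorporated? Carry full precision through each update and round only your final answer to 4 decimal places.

0.4832

Apply Bayes' rule sequentially, carrying P(spam) forward.
After 'pass': P(spam) = 0.6·0.4500 / (0.6·0.4500 + 0.7·0.5500) ≈ 0.4122
After 'flag': P(spam) = 0.4·0.4122 / (0.4·0.4122 + 0.3·0.5878) ≈ 0.4832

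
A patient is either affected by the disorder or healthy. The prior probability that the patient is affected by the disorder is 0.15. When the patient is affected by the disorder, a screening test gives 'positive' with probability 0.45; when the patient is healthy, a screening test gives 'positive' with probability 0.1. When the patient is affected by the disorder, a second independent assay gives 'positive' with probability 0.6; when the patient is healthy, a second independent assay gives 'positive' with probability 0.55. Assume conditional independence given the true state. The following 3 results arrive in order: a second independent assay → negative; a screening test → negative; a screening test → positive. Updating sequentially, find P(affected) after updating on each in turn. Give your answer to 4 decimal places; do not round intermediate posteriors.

Apply Bayes' rule sequentially, carrying P(affected) forward.
After a second independent assay='negative': P(affected) = 0.4·0.1500 / (0.4·0.1500 + 0.45·0.8500) ≈ 0.1356
After a screening test='negative': P(affected) = 0.55·0.1356 / (0.55·0.1356 + 0.9·0.8644) ≈ 0.0875
After a screening test='positive': P(affected) = 0.45·0.0875 / (0.45·0.0875 + 0.1·0.9125) ≈ 0.3014

0.3014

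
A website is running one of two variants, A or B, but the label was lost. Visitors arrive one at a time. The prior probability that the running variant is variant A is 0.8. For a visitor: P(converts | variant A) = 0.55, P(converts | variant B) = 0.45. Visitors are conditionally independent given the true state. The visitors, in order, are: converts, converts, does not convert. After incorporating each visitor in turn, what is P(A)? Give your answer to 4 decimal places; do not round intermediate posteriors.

0.8302

After 'converts': P(A) = 0.55·0.8000 / (0.55·0.8000 + 0.45·0.2000) ≈ 0.8302
After 'converts': P(A) = 0.55·0.8302 / (0.55·0.8302 + 0.45·0.1698) ≈ 0.8566
After 'does not convert': P(A) = 0.45·0.8566 / (0.45·0.8566 + 0.55·0.1434) ≈ 0.8302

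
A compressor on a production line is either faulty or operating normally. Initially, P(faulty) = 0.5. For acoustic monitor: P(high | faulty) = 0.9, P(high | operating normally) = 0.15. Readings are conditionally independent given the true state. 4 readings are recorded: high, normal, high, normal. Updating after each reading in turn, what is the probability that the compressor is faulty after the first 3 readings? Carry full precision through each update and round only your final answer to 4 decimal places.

Apply Bayes' rule sequentially, carrying P(faulty) forward.
After 'high': P(faulty) = 0.9·0.5000 / (0.9·0.5000 + 0.15·0.5000) ≈ 0.8571
After 'normal': P(faulty) = 0.1·0.8571 / (0.1·0.8571 + 0.85·0.1429) ≈ 0.4138
After 'high': P(faulty) = 0.9·0.4138 / (0.9·0.4138 + 0.15·0.5862) ≈ 0.8090

0.8090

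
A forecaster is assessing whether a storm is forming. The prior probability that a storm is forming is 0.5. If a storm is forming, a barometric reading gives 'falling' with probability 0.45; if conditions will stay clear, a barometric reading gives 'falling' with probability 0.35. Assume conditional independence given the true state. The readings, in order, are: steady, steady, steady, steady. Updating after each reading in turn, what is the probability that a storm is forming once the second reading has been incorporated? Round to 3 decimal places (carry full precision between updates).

0.417

Each posterior becomes the prior for the next update.
After 'steady': P(storm) = 0.55·0.5000 / (0.55·0.5000 + 0.65·0.5000) ≈ 0.4583
After 'steady': P(storm) = 0.55·0.4583 / (0.55·0.4583 + 0.65·0.5417) ≈ 0.4172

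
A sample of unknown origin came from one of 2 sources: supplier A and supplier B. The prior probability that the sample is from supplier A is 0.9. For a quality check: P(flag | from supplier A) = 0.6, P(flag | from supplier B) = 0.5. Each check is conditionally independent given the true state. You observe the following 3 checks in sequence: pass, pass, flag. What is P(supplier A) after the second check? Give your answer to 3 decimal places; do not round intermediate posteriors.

0.852

After 'pass': P(supplier A) = 0.4·0.9000 / (0.4·0.9000 + 0.5·0.1000) ≈ 0.8780
After 'pass': P(supplier A) = 0.4·0.8780 / (0.4·0.8780 + 0.5·0.1220) ≈ 0.8521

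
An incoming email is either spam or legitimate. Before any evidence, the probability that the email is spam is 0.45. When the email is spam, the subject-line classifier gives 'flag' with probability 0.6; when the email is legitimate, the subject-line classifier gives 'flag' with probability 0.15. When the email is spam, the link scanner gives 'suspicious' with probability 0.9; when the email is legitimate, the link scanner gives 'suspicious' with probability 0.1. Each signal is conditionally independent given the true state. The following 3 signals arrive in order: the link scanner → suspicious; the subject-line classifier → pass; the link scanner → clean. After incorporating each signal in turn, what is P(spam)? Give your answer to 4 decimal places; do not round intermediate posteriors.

0.2780

After the link scanner='suspicious': P(spam) = 0.9·0.4500 / (0.9·0.4500 + 0.1·0.5500) ≈ 0.8804
After the subject-line classifier='pass': P(spam) = 0.4·0.8804 / (0.4·0.8804 + 0.85·0.1196) ≈ 0.7760
After the link scanner='clean': P(spam) = 0.1·0.7760 / (0.1·0.7760 + 0.9·0.2240) ≈ 0.2780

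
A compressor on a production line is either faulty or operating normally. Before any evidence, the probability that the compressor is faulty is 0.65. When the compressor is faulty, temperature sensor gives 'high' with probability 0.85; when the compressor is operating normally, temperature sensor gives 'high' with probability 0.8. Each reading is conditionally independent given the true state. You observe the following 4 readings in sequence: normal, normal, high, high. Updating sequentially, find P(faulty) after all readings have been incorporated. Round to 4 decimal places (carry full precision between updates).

0.5411

Each posterior becomes the prior for the next update.
After 'normal': P(faulty) = 0.15·0.6500 / (0.15·0.6500 + 0.2·0.3500) ≈ 0.5821
After 'normal': P(faulty) = 0.15·0.5821 / (0.15·0.5821 + 0.2·0.4179) ≈ 0.5109
After 'high': P(faulty) = 0.85·0.5109 / (0.85·0.5109 + 0.8·0.4891) ≈ 0.5261
After 'high': P(faulty) = 0.85·0.5261 / (0.85·0.5261 + 0.8·0.4739) ≈ 0.5411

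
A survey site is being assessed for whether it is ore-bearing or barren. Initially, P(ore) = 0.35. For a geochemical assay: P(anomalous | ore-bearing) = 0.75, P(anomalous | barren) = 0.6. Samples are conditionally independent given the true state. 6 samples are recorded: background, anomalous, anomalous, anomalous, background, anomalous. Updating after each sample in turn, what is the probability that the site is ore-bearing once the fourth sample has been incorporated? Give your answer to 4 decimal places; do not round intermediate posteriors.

After 'background': P(ore) = 0.25·0.3500 / (0.25·0.3500 + 0.4·0.6500) ≈ 0.2518
After 'anomalous': P(ore) = 0.75·0.2518 / (0.75·0.2518 + 0.6·0.7482) ≈ 0.2961
After 'anomalous': P(ore) = 0.75·0.2961 / (0.75·0.2961 + 0.6·0.7039) ≈ 0.3446
After 'anomalous': P(ore) = 0.75·0.3446 / (0.75·0.3446 + 0.6·0.6554) ≈ 0.3966

0.3966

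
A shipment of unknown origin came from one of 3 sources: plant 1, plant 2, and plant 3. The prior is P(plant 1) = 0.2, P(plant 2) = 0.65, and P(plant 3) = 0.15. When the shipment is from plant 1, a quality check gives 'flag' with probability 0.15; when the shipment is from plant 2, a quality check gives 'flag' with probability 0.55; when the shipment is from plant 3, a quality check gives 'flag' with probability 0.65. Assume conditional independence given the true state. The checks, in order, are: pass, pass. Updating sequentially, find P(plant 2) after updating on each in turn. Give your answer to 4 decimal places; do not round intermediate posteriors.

Apply Bayes' rule sequentially, carrying P(plant 2) forward.
After 'pass': normaliser = 0.85·0.2000 + 0.45·0.6500 + 0.35·0.1500; P(plant 1) ≈ 0.3301, P(plant 2) ≈ 0.5680, P(plant 3) ≈ 0.1019
After 'pass': normaliser = 0.85·0.3301 + 0.45·0.5680 + 0.35·0.1019; P(plant 1) ≈ 0.4907, P(plant 2) ≈ 0.4469, P(plant 3) ≈ 0.0624

0.4469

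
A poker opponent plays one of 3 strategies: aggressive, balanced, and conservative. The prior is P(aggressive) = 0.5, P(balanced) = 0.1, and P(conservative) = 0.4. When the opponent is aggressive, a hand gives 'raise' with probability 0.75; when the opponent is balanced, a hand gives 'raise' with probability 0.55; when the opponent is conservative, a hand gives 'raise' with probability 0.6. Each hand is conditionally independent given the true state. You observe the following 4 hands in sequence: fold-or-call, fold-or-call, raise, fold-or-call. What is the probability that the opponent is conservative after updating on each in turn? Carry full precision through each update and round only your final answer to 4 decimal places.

After 'fold-or-call': normaliser = 0.25·0.5000 + 0.45·0.1000 + 0.4·0.4000; P(aggressive) ≈ 0.3788, P(balanced) ≈ 0.1364, P(conservative) ≈ 0.4848
After 'fold-or-call': normaliser = 0.25·0.3788 + 0.45·0.1364 + 0.4·0.4848; P(aggressive) ≈ 0.2706, P(balanced) ≈ 0.1753, P(conservative) ≈ 0.5541
After 'raise': normaliser = 0.75·0.2706 + 0.55·0.1753 + 0.6·0.5541; P(aggressive) ≈ 0.3212, P(balanced) ≈ 0.1526, P(conservative) ≈ 0.5262
After 'fold-or-call': normaliser = 0.25·0.3212 + 0.45·0.1526 + 0.4·0.5262; P(aggressive) ≈ 0.2234, P(balanced) ≈ 0.1911, P(conservative) ≈ 0.5856

0.5856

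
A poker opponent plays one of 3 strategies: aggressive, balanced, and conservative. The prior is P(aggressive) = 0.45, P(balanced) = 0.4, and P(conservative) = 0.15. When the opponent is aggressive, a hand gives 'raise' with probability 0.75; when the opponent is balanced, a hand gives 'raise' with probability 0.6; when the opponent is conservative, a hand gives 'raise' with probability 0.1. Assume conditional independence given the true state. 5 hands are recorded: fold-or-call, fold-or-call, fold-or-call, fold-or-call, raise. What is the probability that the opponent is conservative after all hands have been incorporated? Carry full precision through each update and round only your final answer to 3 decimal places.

After 'fold-or-call': normaliser = 0.25·0.4500 + 0.4·0.4000 + 0.9·0.1500; P(aggressive) ≈ 0.2761, P(balanced) ≈ 0.3926, P(conservative) ≈ 0.3313
After 'fold-or-call': normaliser = 0.25·0.2761 + 0.4·0.3926 + 0.9·0.3313; P(aggressive) ≈ 0.1317, P(balanced) ≈ 0.2996, P(conservative) ≈ 0.5688
After 'fold-or-call': normaliser = 0.25·0.1317 + 0.4·0.2996 + 0.9·0.5688; P(aggressive) ≈ 0.0495, P(balanced) ≈ 0.1803, P(conservative) ≈ 0.7702
After 'fold-or-call': normaliser = 0.25·0.0495 + 0.4·0.1803 + 0.9·0.7702; P(aggressive) ≈ 0.0159, P(balanced) ≈ 0.0927, P(conservative) ≈ 0.8913
After 'raise': normaliser = 0.75·0.0159 + 0.6·0.0927 + 0.1·0.8913; P(aggressive) ≈ 0.0762, P(balanced) ≈ 0.3551, P(conservative) ≈ 0.5687

0.569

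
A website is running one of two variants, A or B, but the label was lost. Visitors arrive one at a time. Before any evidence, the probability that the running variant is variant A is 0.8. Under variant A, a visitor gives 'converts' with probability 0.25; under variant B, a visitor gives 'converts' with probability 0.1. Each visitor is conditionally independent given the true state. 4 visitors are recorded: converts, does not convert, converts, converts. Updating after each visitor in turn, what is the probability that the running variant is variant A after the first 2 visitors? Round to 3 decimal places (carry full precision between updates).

0.893

Each posterior becomes the prior for the next update.
After 'converts': P(A) = 0.25·0.8000 / (0.25·0.8000 + 0.1·0.2000) ≈ 0.9091
After 'does not convert': P(A) = 0.75·0.9091 / (0.75·0.9091 + 0.9·0.0909) ≈ 0.8929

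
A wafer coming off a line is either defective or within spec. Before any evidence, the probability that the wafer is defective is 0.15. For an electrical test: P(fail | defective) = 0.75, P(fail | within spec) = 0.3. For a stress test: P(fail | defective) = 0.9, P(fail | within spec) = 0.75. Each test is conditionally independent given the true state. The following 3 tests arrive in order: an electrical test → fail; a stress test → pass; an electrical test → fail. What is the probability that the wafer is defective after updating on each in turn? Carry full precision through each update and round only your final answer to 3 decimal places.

0.306

After an electrical test='fail': P(defective) = 0.75·0.1500 / (0.75·0.1500 + 0.3·0.8500) ≈ 0.3061
After a stress test='pass': P(defective) = 0.1·0.3061 / (0.1·0.3061 + 0.25·0.6939) ≈ 0.1500
After an electrical test='fail': P(defective) = 0.75·0.1500 / (0.75·0.1500 + 0.3·0.8500) ≈ 0.3061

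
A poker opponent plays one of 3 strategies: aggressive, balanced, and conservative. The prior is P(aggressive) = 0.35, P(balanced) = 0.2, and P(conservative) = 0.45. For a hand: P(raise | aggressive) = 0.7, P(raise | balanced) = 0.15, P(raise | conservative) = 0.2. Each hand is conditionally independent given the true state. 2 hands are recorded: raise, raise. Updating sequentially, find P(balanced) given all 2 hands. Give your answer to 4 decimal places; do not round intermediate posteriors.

0.0232

After 'raise': normaliser = 0.7·0.3500 + 0.15·0.2000 + 0.2·0.4500; P(aggressive) ≈ 0.6712, P(balanced) ≈ 0.0822, P(conservative) ≈ 0.2466
After 'raise': normaliser = 0.7·0.6712 + 0.15·0.0822 + 0.2·0.2466; P(aggressive) ≈ 0.8840, P(balanced) ≈ 0.0232, P(conservative) ≈ 0.0928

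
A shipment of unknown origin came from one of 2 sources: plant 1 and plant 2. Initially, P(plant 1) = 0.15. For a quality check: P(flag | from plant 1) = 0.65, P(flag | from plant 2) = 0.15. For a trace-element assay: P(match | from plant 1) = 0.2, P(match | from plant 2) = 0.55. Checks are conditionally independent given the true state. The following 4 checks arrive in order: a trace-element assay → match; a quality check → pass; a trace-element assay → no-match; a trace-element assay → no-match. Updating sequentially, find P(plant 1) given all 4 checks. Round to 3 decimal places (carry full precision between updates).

0.077

After a trace-element assay='match': P(plant 1) = 0.2·0.1500 / (0.2·0.1500 + 0.55·0.8500) ≈ 0.0603
After a quality check='pass': P(plant 1) = 0.35·0.0603 / (0.35·0.0603 + 0.85·0.9397) ≈ 0.0257
After a trace-element assay='no-match': P(plant 1) = 0.8·0.0257 / (0.8·0.0257 + 0.45·0.9743) ≈ 0.0449
After a trace-element assay='no-match': P(plant 1) = 0.8·0.0449 / (0.8·0.0449 + 0.45·0.9551) ≈ 0.0771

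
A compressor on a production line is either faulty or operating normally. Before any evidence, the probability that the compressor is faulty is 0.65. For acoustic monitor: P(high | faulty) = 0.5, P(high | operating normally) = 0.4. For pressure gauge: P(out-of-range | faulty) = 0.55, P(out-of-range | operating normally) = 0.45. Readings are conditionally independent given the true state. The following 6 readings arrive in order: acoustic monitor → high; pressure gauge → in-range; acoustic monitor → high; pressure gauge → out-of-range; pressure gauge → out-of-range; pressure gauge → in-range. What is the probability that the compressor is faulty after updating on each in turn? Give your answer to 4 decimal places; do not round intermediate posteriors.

0.7437

Apply Bayes' rule sequentially, carrying P(faulty) forward.
After acoustic monitor='high': P(faulty) = 0.5·0.6500 / (0.5·0.6500 + 0.4·0.3500) ≈ 0.6989
After pressure gauge='in-range': P(faulty) = 0.45·0.6989 / (0.45·0.6989 + 0.55·0.3011) ≈ 0.6551
After acoustic monitor='high': P(faulty) = 0.5·0.6551 / (0.5·0.6551 + 0.4·0.3449) ≈ 0.7036
After pressure gauge='out-of-range': P(faulty) = 0.55·0.7036 / (0.55·0.7036 + 0.45·0.2964) ≈ 0.7437
After pressure gauge='out-of-range': P(faulty) = 0.55·0.7437 / (0.55·0.7437 + 0.45·0.2563) ≈ 0.7801
After pressure gauge='in-range': P(faulty) = 0.45·0.7801 / (0.45·0.7801 + 0.55·0.2199) ≈ 0.7437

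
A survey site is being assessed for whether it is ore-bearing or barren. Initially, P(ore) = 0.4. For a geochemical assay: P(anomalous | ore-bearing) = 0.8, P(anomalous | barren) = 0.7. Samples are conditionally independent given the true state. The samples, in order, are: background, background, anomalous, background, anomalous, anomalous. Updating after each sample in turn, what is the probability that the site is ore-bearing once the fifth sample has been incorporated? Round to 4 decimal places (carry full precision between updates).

0.2051

After 'background': P(ore) = 0.2·0.4000 / (0.2·0.4000 + 0.3·0.6000) ≈ 0.3077
After 'background': P(ore) = 0.2·0.3077 / (0.2·0.3077 + 0.3·0.6923) ≈ 0.2286
After 'anomalous': P(ore) = 0.8·0.2286 / (0.8·0.2286 + 0.7·0.7714) ≈ 0.2530
After 'background': P(ore) = 0.2·0.2530 / (0.2·0.2530 + 0.3·0.7470) ≈ 0.1842
After 'anomalous': P(ore) = 0.8·0.1842 / (0.8·0.1842 + 0.7·0.8158) ≈ 0.2051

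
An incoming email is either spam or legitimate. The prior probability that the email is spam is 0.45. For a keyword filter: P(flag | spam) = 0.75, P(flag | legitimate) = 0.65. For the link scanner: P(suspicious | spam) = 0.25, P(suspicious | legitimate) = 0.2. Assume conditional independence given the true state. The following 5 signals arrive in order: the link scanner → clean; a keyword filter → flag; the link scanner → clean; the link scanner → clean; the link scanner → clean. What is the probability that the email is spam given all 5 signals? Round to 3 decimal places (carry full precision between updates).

0.422

Each posterior becomes the prior for the next update.
After the link scanner='clean': P(spam) = 0.75·0.4500 / (0.75·0.4500 + 0.8·0.5500) ≈ 0.4341
After a keyword filter='flag': P(spam) = 0.75·0.4341 / (0.75·0.4341 + 0.65·0.5659) ≈ 0.4695
After the link scanner='clean': P(spam) = 0.75·0.4695 / (0.75·0.4695 + 0.8·0.5305) ≈ 0.4535
After the link scanner='clean': P(spam) = 0.75·0.4535 / (0.75·0.4535 + 0.8·0.5465) ≈ 0.4375
After the link scanner='clean': P(spam) = 0.75·0.4375 / (0.75·0.4375 + 0.8·0.5625) ≈ 0.4217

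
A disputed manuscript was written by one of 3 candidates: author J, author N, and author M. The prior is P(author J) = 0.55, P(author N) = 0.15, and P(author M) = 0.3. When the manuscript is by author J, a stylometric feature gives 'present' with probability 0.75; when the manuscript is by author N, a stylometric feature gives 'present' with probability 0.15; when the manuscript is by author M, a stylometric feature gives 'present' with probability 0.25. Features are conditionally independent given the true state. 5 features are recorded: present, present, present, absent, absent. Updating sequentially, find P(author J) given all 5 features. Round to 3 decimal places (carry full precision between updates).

0.828

After 'present': normaliser = 0.75·0.5500 + 0.15·0.1500 + 0.25·0.3000; P(author J) ≈ 0.8088, P(author N) ≈ 0.0441, P(author M) ≈ 0.1471
After 'present': normaliser = 0.75·0.8088 + 0.15·0.0441 + 0.25·0.1471; P(author J) ≈ 0.9333, P(author N) ≈ 0.0102, P(author M) ≈ 0.0566
After 'present': normaliser = 0.75·0.9333 + 0.15·0.0102 + 0.25·0.0566; P(author J) ≈ 0.9781, P(author N) ≈ 0.0021, P(author M) ≈ 0.0198
After 'absent': normaliser = 0.25·0.9781 + 0.85·0.0021 + 0.75·0.0198; P(author J) ≈ 0.9363, P(author N) ≈ 0.0069, P(author M) ≈ 0.0567
After 'absent': normaliser = 0.25·0.9363 + 0.85·0.0069 + 0.75·0.0567; P(author J) ≈ 0.8285, P(author N) ≈ 0.0209, P(author M) ≈ 0.1506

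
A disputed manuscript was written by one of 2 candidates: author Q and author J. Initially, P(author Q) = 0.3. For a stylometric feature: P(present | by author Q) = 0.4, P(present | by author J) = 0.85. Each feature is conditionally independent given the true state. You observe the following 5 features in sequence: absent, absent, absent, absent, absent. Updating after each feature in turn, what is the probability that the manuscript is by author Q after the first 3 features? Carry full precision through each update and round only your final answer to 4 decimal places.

0.9648

After 'absent': P(author Q) = 0.6·0.3000 / (0.6·0.3000 + 0.15·0.7000) ≈ 0.6316
After 'absent': P(author Q) = 0.6·0.6316 / (0.6·0.6316 + 0.15·0.3684) ≈ 0.8727
After 'absent': P(author Q) = 0.6·0.8727 / (0.6·0.8727 + 0.15·0.1273) ≈ 0.9648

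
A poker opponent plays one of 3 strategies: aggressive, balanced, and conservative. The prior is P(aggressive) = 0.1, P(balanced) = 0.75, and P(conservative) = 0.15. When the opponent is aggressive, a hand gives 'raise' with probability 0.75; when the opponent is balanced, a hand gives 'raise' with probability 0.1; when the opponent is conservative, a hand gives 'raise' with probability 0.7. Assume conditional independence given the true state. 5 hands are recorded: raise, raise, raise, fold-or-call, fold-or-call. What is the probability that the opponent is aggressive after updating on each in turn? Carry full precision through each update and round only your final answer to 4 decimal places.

After 'raise': normaliser = 0.75·0.1000 + 0.1·0.7500 + 0.7·0.1500; P(aggressive) ≈ 0.2941, P(balanced) ≈ 0.2941, P(conservative) ≈ 0.4118
After 'raise': normaliser = 0.75·0.2941 + 0.1·0.2941 + 0.7·0.4118; P(aggressive) ≈ 0.4098, P(balanced) ≈ 0.0546, P(conservative) ≈ 0.5355
After 'raise': normaliser = 0.75·0.4098 + 0.1·0.0546 + 0.7·0.5355; P(aggressive) ≈ 0.4470, P(balanced) ≈ 0.0079, P(conservative) ≈ 0.5451
After 'fold-or-call': normaliser = 0.25·0.4470 + 0.9·0.0079 + 0.3·0.5451; P(aggressive) ≈ 0.3957, P(balanced) ≈ 0.0253, P(conservative) ≈ 0.5790
After 'fold-or-call': normaliser = 0.25·0.3957 + 0.9·0.0253 + 0.3·0.5790; P(aggressive) ≈ 0.3348, P(balanced) ≈ 0.0771, P(conservative) ≈ 0.5880

0.3348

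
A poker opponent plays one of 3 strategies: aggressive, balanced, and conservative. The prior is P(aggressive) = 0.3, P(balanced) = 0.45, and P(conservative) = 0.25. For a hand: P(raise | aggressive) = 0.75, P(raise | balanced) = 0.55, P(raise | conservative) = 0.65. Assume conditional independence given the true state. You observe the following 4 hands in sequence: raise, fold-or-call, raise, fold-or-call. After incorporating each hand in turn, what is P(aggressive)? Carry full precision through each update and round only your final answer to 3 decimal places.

0.207

After 'raise': normaliser = 0.75·0.3000 + 0.55·0.4500 + 0.65·0.2500; P(aggressive) ≈ 0.3543, P(balanced) ≈ 0.3898, P(conservative) ≈ 0.2559
After 'fold-or-call': normaliser = 0.25·0.3543 + 0.45·0.3898 + 0.35·0.2559; P(aggressive) ≈ 0.2506, P(balanced) ≈ 0.4961, P(conservative) ≈ 0.2533
After 'raise': normaliser = 0.75·0.2506 + 0.55·0.4961 + 0.65·0.2533; P(aggressive) ≈ 0.3005, P(balanced) ≈ 0.4363, P(conservative) ≈ 0.2633
After 'fold-or-call': normaliser = 0.25·0.3005 + 0.45·0.4363 + 0.35·0.2633; P(aggressive) ≈ 0.2066, P(balanced) ≈ 0.5400, P(conservative) ≈ 0.2535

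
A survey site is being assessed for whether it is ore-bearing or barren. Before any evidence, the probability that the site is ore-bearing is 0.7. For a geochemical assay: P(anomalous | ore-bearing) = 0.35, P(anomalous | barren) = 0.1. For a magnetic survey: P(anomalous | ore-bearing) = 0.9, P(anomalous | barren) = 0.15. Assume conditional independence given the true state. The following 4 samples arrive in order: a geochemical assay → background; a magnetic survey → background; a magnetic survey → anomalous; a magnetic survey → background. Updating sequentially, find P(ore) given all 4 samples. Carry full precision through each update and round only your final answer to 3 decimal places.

0.123

Each posterior becomes the prior for the next update.
After a geochemical assay='background': P(ore) = 0.65·0.7000 / (0.65·0.7000 + 0.9·0.3000) ≈ 0.6276
After a magnetic survey='background': P(ore) = 0.1·0.6276 / (0.1·0.6276 + 0.85·0.3724) ≈ 0.1655
After a magnetic survey='anomalous': P(ore) = 0.9·0.1655 / (0.9·0.1655 + 0.15·0.8345) ≈ 0.5433
After a magnetic survey='background': P(ore) = 0.1·0.5433 / (0.1·0.5433 + 0.85·0.4567) ≈ 0.1228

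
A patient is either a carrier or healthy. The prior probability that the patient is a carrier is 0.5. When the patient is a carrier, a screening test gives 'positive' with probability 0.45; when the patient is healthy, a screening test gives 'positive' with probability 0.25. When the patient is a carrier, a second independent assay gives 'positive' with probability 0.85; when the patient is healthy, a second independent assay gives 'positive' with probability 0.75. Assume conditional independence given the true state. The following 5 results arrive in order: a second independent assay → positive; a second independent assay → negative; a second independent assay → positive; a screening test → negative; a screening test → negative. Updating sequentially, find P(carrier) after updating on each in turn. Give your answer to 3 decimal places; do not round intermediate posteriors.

0.293

Each posterior becomes the prior for the next update.
After a second independent assay='positive': P(carrier) = 0.85·0.5000 / (0.85·0.5000 + 0.75·0.5000) ≈ 0.5312
After a second independent assay='negative': P(carrier) = 0.15·0.5312 / (0.15·0.5312 + 0.25·0.4688) ≈ 0.4048
After a second independent assay='positive': P(carrier) = 0.85·0.4048 / (0.85·0.4048 + 0.75·0.5952) ≈ 0.4352
After a screening test='negative': P(carrier) = 0.55·0.4352 / (0.55·0.4352 + 0.75·0.5648) ≈ 0.3611
After a screening test='negative': P(carrier) = 0.55·0.3611 / (0.55·0.3611 + 0.75·0.6389) ≈ 0.2930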